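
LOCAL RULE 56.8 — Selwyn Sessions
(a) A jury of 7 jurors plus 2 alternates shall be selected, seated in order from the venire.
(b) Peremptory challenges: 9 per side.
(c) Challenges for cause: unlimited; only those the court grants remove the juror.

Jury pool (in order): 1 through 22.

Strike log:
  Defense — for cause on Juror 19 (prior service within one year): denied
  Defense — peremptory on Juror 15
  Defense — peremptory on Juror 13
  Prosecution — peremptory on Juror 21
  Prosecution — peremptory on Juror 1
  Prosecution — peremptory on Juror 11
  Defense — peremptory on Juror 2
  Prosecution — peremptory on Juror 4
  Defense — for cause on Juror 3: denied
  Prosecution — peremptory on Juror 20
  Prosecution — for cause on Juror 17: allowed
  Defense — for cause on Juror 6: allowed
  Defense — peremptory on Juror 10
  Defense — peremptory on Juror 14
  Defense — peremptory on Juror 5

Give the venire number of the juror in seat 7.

18

Removed: #1, #2, #4, #5, #6, #10, #11, #13, #14, #15, #17, #20, #21. (#3, #19 stay — for-cause denied.)
Filling seats in venire order through position 7: #3, #7, #8, #9, #12, #16, #18.
So seat 7 is #18.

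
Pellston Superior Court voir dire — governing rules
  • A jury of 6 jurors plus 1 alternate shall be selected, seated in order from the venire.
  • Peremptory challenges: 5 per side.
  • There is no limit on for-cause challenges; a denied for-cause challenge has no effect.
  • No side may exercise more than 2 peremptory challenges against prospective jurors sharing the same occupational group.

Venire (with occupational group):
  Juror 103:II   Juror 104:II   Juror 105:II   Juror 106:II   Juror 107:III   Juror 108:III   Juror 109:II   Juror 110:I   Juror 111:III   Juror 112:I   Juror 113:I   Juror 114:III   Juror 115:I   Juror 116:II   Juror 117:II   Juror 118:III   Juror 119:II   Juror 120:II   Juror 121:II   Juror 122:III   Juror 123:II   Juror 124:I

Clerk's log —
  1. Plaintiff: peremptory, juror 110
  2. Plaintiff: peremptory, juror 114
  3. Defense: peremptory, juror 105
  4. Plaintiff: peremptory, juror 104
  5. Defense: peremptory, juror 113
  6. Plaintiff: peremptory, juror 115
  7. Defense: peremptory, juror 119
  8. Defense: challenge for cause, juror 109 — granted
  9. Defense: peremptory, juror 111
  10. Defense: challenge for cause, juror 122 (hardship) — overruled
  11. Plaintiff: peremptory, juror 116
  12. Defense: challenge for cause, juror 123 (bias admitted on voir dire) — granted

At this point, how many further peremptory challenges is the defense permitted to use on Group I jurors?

Defense peremptories so far: #105, #113, #119, #111 — 4 of 5 used, 1 left overall.
Against Group I: #113 — 1 used; per-group cap 2 leaves 1.
Binding limit: min(1, 1) = 1.

1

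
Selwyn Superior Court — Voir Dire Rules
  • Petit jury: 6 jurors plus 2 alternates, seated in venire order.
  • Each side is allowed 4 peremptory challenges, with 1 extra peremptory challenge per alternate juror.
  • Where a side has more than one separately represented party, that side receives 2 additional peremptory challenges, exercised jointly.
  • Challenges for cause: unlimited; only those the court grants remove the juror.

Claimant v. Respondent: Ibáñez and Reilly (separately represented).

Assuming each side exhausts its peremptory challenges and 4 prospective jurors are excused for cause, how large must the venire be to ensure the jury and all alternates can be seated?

Seats to fill: 6 + 2 alternates = 8.
Peremptories — Claimant: 4 + 1×2 = 6; Respondent: 4 + 1×2 + 2 = 8; total 14.
For-cause removals: 4.
Minimum venire: 8 + 14 + 4 = 26.

26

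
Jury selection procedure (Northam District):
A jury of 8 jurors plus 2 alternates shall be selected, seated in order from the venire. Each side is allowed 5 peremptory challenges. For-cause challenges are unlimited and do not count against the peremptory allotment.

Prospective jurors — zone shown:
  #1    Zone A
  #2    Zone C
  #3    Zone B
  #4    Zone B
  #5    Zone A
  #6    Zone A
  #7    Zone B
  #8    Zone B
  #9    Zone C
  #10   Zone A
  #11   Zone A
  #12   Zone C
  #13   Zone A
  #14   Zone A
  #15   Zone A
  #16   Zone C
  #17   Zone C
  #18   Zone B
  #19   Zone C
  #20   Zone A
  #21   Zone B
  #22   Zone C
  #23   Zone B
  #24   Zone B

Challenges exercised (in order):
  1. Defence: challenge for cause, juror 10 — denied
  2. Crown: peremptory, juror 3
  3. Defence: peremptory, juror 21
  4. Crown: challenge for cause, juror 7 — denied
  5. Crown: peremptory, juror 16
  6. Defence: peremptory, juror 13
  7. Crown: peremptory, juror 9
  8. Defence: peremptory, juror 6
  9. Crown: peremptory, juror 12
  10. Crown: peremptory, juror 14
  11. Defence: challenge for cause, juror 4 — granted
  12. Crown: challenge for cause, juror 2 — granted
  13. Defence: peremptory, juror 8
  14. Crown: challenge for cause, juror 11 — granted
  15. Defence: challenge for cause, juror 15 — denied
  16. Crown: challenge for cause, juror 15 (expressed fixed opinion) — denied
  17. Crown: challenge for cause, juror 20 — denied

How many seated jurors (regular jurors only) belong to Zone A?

Removed: #2, #3, #4, #6, #8, #9, #11, #12, #13, #14, #16, #21.
Seated jurors 1–8: #1, #5, #7, #10, #15, #17, #18, #19 (alternates #20, #22 not counted).
Of those, in Zone A: #1, #5, #10, #15 → 4.

4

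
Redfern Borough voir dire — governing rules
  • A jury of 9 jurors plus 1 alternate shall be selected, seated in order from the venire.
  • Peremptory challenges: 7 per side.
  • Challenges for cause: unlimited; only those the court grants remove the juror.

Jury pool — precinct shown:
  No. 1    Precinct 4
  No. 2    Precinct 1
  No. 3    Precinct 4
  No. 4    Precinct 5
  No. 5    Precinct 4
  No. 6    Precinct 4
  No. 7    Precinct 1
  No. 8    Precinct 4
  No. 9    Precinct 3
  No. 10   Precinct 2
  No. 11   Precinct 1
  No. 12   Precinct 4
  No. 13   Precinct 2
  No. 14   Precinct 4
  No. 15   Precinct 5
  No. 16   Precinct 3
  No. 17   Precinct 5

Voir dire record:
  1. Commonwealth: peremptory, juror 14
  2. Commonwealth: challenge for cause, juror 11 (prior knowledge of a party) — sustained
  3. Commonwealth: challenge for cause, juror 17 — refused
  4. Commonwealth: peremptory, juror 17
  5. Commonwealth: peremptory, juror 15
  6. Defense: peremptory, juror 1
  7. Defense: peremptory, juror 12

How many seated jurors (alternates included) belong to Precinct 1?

Removed: #1, #11, #12, #14, #15, #17.
Seated (10 incl. alternates): #2, #3, #4, #5, #6, #7, #8, #9, #10, #13.
Of those, in Precinct 1: #2, #7 → 2.

2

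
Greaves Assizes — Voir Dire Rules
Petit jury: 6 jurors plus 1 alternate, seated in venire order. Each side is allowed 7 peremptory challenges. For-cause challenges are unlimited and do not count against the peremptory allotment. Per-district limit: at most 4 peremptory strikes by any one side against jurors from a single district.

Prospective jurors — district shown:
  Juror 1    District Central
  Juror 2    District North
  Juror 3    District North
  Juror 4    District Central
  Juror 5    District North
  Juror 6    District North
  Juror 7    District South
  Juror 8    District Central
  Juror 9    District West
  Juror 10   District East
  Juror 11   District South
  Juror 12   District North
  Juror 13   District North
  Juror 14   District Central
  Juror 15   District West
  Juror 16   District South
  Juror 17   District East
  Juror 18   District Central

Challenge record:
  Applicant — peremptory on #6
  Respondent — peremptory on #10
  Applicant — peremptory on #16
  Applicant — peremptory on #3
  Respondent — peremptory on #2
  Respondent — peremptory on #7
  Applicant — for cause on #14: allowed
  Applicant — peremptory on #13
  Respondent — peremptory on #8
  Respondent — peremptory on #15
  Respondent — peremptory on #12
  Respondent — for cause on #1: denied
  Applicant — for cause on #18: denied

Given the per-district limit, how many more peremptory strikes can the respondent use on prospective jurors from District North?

1

Respondent peremptories so far: #10, #2, #7, #8, #15, #12 — 6 of 7 used, 1 left overall.
Against District North: #2, #12 — 2 used; per-district cap 4 leaves 2.
Binding limit: min(1, 2) = 1.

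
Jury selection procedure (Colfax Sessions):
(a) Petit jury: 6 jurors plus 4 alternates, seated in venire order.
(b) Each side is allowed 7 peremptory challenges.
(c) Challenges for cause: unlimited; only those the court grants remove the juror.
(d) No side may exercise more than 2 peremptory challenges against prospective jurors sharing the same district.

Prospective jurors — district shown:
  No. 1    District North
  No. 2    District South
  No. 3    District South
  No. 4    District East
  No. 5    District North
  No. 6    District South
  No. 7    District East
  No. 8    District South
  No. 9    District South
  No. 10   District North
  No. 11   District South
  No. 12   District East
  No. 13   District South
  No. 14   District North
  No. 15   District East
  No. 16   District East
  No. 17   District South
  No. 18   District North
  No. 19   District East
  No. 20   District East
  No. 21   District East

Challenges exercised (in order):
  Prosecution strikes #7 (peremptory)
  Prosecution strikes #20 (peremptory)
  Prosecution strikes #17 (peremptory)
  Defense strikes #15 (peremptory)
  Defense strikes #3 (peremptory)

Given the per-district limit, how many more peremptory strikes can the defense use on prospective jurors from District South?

Defense peremptories so far: #15, #3 — 2 of 7 used, 5 left overall.
Against District South: #3 — 1 used; per-district cap 2 leaves 1.
Binding limit: min(5, 1) = 1.

1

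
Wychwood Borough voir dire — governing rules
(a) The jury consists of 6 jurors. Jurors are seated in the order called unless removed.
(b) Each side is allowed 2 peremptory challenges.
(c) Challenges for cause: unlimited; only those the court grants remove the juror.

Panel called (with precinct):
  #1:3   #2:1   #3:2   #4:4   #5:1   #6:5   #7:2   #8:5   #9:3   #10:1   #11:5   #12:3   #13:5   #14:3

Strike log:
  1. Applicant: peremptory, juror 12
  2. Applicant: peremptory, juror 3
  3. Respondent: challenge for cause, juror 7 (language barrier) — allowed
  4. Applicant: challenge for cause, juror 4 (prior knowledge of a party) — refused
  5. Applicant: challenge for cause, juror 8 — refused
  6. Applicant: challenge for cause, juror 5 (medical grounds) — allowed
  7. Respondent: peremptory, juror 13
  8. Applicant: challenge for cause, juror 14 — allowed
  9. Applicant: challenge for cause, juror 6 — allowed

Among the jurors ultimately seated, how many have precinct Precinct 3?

Removed: #3, #5, #6, #7, #12, #13, #14.
Seated jurors 1–6: #1, #2, #4, #8, #9, #10.
Of those, in Precinct 3: #1, #9 → 2.

2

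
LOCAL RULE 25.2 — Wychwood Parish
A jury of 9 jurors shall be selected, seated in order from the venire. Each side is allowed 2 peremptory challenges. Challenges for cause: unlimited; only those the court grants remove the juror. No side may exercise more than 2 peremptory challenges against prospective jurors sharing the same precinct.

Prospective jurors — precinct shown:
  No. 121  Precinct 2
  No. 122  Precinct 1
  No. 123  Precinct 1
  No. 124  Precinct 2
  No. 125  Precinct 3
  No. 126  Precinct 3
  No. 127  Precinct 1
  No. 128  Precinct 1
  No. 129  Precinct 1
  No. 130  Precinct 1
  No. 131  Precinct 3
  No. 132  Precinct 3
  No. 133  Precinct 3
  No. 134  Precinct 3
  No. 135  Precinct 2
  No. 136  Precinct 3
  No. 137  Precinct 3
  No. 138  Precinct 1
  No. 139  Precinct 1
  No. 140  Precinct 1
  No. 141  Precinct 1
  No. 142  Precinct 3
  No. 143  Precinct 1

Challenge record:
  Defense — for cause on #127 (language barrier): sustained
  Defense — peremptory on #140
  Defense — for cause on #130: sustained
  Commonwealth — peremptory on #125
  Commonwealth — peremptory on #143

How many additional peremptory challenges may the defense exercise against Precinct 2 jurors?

Defense peremptories so far: #140 — 1 of 2 used, 1 left overall.
Against Precinct 2: none yet — per-precinct cap 2 leaves 2.
Binding limit: min(1, 2) = 1.

1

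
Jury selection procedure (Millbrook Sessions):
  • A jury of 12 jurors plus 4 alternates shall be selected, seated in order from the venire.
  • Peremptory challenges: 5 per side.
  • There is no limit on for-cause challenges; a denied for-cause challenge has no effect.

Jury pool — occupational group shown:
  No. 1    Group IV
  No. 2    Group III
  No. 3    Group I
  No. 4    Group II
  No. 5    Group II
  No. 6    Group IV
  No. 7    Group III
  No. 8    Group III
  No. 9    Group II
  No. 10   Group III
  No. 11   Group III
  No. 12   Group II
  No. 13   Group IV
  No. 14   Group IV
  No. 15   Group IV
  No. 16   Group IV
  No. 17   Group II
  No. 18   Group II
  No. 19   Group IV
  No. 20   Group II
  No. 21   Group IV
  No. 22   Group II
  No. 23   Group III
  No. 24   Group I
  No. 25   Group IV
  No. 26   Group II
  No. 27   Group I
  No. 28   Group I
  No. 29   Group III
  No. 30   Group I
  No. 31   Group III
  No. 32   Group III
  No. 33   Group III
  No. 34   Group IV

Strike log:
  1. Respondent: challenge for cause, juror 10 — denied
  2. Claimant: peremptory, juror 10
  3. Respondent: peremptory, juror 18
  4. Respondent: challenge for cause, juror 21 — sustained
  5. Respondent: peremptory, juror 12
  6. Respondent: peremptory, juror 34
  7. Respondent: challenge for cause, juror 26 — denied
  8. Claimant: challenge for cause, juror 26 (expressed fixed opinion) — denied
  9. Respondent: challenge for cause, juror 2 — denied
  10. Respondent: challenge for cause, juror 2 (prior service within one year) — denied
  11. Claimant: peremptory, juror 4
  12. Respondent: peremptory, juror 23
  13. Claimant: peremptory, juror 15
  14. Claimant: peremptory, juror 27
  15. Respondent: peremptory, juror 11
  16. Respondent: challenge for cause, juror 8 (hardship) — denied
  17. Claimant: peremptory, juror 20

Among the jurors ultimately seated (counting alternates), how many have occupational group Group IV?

Removed: #4, #10, #11, #12, #15, #18, #20, #21, #23, #27, #34.
Seated (16 incl. alternates): #1, #2, #3, #5, #6, #7, #8, #9, #13, #14, #16, #17, #19, #22, #24, #25.
Of those, in Group IV: #1, #6, #13, #14, #16, #19, #25 → 7.

7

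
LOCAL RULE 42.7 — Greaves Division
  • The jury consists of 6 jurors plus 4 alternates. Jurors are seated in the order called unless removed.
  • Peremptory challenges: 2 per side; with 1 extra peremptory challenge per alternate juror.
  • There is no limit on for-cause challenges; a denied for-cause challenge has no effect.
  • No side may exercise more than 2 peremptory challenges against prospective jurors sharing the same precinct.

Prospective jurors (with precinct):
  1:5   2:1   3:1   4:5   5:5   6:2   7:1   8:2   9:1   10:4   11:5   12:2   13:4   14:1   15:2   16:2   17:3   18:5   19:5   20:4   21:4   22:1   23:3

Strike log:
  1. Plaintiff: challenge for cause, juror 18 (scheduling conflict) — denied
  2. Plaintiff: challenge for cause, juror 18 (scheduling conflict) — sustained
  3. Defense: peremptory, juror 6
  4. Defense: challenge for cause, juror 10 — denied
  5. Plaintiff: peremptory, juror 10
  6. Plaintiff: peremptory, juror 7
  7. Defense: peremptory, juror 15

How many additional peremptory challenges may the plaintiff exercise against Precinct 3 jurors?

2

Plaintiff peremptories so far: #10, #7 — 2 of 6 used, 4 left overall.
Against Precinct 3: none yet — per-precinct cap 2 leaves 2.
Binding limit: min(4, 2) = 2.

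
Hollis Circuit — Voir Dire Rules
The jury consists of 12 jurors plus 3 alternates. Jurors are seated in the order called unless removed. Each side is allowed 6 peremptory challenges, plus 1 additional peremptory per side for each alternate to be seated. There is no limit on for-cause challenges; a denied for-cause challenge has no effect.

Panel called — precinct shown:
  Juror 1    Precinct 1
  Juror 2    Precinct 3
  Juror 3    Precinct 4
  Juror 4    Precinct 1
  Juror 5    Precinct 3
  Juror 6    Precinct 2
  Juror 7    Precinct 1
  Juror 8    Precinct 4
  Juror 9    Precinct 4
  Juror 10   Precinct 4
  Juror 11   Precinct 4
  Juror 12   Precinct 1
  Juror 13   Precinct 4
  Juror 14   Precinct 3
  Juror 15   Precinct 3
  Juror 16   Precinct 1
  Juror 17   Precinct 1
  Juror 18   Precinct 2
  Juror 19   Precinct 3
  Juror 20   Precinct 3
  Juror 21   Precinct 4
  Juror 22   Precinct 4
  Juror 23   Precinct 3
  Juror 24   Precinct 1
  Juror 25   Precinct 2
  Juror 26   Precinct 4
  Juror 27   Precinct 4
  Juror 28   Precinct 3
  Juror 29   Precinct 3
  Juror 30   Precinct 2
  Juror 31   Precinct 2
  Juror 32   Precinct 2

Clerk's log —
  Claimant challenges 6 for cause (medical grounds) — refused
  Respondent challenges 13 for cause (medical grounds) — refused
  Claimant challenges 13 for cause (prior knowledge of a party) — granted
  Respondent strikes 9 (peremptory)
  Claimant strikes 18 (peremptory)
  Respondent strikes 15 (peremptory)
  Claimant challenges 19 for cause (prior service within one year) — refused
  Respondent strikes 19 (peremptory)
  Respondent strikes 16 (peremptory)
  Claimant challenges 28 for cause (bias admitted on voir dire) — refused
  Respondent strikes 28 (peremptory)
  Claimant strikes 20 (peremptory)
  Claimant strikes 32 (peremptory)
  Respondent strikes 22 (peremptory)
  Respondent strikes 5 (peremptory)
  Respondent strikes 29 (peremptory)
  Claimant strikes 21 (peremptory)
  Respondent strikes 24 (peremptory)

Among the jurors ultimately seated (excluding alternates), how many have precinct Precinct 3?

Removed: #5, #9, #13, #15, #16, #18, #19, #20, #21, #22, #24, #28, #29, #32.
Seated jurors 1–12: #1, #2, #3, #4, #6, #7, #8, #10, #11, #12, #14, #17 (alternates #23, #25, #26 not counted).
Of those, in Precinct 3: #2, #14 → 2.

2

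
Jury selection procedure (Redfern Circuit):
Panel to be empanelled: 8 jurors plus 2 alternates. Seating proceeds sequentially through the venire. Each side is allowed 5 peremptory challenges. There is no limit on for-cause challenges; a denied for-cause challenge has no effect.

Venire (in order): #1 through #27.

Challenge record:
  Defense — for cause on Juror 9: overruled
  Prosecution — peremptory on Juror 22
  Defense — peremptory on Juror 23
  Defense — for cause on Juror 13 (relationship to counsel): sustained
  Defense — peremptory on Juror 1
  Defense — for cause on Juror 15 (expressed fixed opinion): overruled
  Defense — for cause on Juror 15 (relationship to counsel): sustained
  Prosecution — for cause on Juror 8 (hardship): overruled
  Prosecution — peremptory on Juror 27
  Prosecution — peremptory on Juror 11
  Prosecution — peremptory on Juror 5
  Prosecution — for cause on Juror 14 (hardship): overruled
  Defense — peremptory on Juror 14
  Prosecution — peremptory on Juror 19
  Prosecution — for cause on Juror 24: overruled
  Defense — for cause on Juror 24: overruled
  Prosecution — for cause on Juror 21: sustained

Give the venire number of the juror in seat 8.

Removed: #1, #5, #11, #13, #14, #15, #19, #21, #22, #23, #27. (#8, #9, #24 stay — for-cause denied.)
Filling seats in venire order through position 8: #2, #3, #4, #6, #7, #8, #9, #10.
So seat 8 is #10.

10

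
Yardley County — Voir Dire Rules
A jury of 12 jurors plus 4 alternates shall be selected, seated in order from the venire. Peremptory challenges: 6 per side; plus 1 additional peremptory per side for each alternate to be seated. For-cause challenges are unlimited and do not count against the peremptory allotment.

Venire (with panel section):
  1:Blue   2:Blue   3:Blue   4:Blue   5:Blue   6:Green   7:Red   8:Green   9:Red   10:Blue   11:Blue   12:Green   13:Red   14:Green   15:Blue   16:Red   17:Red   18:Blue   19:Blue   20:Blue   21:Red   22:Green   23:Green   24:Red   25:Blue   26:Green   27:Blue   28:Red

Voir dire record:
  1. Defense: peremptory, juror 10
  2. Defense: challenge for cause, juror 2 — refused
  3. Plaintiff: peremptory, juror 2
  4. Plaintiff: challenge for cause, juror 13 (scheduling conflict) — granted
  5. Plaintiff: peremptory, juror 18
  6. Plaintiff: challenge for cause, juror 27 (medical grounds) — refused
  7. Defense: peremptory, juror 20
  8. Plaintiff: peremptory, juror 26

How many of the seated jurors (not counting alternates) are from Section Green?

4

Removed: #2, #10, #13, #18, #20, #26.
Seated jurors 1–12: #1, #3, #4, #5, #6, #7, #8, #9, #11, #12, #14, #15 (alternates #16, #17, #19, #21 not counted).
Of those, in Section Green: #6, #8, #12, #14 → 4.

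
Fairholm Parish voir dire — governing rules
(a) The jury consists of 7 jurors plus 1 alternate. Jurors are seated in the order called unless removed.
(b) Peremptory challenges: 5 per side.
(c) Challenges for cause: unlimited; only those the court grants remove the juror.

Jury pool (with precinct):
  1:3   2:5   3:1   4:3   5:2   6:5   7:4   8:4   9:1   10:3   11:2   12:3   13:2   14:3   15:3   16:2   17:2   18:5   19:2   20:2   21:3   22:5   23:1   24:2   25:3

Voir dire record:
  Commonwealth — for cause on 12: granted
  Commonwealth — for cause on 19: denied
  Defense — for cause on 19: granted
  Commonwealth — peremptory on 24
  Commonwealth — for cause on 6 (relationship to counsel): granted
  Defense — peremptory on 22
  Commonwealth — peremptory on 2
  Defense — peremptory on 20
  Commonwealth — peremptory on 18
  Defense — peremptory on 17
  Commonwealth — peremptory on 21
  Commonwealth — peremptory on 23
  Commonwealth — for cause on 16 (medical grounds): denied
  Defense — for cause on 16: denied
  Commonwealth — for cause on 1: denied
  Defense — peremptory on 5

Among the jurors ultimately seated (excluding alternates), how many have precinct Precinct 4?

Removed: #2, #5, #6, #12, #17, #18, #19, #20, #21, #22, #23, #24.
Seated jurors 1–7: #1, #3, #4, #7, #8, #9, #10 (alternates #11 not counted).
Of those, in Precinct 4: #7, #8 → 2.

2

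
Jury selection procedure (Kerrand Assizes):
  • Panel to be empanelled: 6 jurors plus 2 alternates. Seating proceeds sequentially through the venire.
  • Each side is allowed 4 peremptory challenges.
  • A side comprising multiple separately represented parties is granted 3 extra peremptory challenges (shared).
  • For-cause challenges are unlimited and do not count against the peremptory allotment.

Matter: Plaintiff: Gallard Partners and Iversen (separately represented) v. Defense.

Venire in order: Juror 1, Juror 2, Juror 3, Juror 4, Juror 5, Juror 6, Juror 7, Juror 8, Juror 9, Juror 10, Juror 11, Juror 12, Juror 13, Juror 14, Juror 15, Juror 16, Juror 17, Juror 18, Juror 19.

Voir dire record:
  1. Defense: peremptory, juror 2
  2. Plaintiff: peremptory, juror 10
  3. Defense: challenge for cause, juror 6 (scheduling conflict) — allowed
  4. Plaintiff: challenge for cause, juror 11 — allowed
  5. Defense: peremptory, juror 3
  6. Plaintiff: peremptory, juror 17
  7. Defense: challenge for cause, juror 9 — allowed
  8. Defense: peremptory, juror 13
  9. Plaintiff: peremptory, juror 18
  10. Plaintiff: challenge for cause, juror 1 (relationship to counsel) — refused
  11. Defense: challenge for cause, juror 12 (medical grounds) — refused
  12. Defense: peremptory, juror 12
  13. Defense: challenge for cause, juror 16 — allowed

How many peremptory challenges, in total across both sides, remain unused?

4

Plaintiff allotment: 4 base + 3 multi-party = 7. Defense allotment: 4.
Plaintiff peremptories used: #10, #17, #18 — 3 (for-cause on #11, #1 don't count).
Defense peremptories used: #2, #3, #13, #12 — 4 (for-cause on #6, #9, #12, #16 don't count).
Remaining: (7 − 3) + (4 − 4) = 4.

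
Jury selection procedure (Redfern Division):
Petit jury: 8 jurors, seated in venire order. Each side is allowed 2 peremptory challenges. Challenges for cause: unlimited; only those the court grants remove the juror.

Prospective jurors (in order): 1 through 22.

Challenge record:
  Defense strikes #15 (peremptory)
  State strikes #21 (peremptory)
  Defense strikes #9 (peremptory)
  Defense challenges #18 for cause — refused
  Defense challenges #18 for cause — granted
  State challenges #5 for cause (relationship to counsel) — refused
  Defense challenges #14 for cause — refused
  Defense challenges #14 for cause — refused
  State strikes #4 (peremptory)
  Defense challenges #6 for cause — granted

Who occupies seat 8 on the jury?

Removed: #4, #6, #9, #15, #18, #21. (#5, #14 stay — for-cause denied.)
Filling seats in venire order through position 8: #1, #2, #3, #5, #7, #8, #10, #11.
So seat 8 is #11.

11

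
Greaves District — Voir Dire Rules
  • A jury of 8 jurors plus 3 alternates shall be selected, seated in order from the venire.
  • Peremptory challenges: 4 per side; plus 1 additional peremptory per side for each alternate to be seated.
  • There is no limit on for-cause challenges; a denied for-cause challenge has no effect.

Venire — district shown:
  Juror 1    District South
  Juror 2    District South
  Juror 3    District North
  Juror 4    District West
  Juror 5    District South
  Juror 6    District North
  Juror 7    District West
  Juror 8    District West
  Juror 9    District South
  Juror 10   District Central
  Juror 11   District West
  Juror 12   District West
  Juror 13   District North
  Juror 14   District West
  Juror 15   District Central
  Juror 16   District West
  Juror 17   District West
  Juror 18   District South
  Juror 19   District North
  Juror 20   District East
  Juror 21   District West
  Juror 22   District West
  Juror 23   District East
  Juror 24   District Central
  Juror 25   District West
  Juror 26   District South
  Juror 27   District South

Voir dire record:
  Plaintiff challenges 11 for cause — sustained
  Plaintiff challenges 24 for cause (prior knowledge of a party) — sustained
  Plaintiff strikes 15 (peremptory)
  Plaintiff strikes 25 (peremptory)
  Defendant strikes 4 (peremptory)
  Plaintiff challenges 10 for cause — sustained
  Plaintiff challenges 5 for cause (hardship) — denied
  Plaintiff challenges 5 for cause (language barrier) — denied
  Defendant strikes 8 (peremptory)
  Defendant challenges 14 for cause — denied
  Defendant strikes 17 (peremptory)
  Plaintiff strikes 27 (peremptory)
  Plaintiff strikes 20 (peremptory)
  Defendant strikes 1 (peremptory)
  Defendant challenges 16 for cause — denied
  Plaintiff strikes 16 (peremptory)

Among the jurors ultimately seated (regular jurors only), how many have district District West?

2

Removed: #1, #4, #8, #10, #11, #15, #16, #17, #20, #24, #25, #27.
Seated jurors 1–8: #2, #3, #5, #6, #7, #9, #12, #13 (alternates #14, #18, #19 not counted).
Of those, in District West: #7, #12 → 2.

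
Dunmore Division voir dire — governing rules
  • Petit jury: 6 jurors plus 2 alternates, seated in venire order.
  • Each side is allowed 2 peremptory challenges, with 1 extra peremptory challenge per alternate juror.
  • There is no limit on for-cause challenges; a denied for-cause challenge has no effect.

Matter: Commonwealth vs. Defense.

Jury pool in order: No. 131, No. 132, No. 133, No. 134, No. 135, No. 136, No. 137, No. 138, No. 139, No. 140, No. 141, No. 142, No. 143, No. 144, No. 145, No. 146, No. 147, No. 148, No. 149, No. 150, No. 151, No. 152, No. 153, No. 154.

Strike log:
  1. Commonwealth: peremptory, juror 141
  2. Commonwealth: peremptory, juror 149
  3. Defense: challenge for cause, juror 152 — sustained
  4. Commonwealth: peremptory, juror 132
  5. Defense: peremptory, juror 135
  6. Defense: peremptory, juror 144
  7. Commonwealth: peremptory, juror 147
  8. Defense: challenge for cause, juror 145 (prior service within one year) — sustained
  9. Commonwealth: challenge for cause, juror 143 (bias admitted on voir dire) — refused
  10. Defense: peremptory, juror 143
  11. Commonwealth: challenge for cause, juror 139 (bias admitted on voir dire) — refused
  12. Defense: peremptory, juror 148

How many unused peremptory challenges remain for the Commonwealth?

Commonwealth allotment: 2 base + 1 × 2 alternates = 4.
Commonwealth peremptories used: #141, #149, #132, #147 — 4 (for-cause on #143, #139 don't count).
Remaining: 4 − 4 = 0.

0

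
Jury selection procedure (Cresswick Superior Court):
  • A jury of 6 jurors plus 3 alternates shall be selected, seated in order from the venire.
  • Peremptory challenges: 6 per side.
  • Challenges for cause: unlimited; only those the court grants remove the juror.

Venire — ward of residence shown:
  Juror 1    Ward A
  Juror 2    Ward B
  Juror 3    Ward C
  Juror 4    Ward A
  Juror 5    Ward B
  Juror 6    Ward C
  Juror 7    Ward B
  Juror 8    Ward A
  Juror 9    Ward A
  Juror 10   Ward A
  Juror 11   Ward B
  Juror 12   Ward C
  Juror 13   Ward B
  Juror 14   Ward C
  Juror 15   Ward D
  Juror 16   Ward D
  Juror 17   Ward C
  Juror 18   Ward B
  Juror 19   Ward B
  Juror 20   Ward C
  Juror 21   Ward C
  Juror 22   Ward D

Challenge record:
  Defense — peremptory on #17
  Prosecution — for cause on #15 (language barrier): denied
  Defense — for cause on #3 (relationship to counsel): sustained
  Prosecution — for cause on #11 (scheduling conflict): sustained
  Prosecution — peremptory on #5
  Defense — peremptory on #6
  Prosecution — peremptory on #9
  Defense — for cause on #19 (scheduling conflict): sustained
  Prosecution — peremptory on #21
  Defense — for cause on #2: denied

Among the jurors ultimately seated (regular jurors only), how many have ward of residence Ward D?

0

Removed: #3, #5, #6, #9, #11, #17, #19, #21.
Seated jurors 1–6: #1, #2, #4, #7, #8, #10 (alternates #12, #13, #14 not counted).
None of those are in Ward D → 0.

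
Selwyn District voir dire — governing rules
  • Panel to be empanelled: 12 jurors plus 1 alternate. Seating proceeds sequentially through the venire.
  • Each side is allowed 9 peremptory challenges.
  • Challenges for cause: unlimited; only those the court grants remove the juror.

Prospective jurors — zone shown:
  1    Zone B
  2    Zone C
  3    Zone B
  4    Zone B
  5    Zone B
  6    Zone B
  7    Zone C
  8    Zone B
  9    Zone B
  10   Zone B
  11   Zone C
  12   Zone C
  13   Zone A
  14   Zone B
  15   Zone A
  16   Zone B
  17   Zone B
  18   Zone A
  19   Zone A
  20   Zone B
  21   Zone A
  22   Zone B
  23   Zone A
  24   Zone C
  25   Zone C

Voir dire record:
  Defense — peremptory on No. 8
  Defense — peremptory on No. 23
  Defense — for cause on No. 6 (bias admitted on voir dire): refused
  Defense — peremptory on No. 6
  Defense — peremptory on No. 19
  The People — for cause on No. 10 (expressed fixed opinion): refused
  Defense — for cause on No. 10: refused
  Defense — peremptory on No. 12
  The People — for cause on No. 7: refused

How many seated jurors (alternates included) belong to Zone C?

Removed: #6, #8, #12, #19, #23.
Seated (13 incl. alternates): #1, #2, #3, #4, #5, #7, #9, #10, #11, #13, #14, #15, #16.
Of those, in Zone C: #2, #7, #11 → 3.

3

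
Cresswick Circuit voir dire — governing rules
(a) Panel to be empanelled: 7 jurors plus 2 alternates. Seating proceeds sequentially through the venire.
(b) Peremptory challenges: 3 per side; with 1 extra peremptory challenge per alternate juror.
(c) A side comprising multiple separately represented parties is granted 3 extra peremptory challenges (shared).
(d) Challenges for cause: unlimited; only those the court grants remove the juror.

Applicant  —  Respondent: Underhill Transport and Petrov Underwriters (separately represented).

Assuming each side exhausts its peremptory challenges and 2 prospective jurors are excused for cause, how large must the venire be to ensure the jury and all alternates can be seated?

Seats to fill: 7 + 2 alternates = 9.
Peremptories — Applicant: 3 + 1×2 = 5; Respondent: 3 + 1×2 + 3 = 8; total 13.
For-cause removals: 2.
Minimum venire: 9 + 13 + 2 = 24.

24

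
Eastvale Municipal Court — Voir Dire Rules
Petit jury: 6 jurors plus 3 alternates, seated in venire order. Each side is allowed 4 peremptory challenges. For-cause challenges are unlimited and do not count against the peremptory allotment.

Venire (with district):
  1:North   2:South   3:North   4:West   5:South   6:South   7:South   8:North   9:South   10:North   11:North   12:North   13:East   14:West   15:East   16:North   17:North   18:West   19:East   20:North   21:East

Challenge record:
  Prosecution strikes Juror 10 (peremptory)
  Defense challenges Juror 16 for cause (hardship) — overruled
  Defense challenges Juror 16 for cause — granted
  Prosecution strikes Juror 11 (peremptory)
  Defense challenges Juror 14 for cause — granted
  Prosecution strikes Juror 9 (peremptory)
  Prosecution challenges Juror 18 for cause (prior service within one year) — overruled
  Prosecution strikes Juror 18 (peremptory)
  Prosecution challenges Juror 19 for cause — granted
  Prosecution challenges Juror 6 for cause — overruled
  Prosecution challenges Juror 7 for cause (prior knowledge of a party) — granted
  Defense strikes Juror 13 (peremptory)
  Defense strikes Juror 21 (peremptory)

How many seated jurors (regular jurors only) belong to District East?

Removed: #7, #9, #10, #11, #13, #14, #16, #18, #19, #21.
Seated jurors 1–6: #1, #2, #3, #4, #5, #6 (alternates #8, #12, #15 not counted).
None of those are in District East → 0.

0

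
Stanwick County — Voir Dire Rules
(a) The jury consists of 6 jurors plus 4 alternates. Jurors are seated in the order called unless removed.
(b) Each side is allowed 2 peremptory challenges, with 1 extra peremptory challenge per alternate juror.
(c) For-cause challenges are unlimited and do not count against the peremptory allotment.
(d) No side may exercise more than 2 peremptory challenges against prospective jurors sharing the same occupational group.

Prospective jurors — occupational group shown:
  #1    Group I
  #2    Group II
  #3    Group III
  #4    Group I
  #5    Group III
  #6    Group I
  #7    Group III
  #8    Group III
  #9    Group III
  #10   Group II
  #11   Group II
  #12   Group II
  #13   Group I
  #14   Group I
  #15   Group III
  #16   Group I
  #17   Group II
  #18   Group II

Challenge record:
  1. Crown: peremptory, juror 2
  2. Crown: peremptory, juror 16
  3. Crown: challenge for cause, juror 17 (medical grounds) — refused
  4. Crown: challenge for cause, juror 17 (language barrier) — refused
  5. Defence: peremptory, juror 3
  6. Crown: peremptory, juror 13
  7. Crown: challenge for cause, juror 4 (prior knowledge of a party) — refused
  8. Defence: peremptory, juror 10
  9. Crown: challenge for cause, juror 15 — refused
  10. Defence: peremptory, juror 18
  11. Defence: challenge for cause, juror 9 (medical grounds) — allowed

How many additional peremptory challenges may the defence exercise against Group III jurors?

1

Defence peremptories so far: #3, #10, #18 — 3 of 6 used, 3 left overall.
Against Group III: #3 — 1 used; per-group cap 2 leaves 1.
Binding limit: min(3, 1) = 1.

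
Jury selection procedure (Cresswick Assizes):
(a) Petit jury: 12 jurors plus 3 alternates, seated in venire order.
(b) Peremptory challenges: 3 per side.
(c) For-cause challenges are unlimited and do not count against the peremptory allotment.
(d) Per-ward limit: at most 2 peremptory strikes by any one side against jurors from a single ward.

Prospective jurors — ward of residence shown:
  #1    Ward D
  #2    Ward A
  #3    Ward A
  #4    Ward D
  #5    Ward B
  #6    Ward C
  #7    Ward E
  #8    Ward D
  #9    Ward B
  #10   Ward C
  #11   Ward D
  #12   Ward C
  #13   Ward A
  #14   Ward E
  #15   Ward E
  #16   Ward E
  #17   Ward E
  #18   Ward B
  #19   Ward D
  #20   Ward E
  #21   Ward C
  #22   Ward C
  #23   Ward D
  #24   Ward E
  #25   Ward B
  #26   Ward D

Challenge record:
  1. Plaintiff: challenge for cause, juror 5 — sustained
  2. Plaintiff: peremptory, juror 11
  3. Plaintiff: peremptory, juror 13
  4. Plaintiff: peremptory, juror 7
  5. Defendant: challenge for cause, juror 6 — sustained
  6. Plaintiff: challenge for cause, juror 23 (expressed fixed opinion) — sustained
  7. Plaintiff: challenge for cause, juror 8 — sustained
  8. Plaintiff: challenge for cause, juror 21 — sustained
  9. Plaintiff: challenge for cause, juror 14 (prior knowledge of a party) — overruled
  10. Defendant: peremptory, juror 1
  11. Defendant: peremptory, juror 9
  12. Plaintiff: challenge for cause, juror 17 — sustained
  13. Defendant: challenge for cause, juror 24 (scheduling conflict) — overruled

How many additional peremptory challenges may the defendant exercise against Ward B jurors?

Defendant peremptories so far: #1, #9 — 2 of 3 used, 1 left overall.
Against Ward B: #9 — 1 used; per-ward cap 2 leaves 1.
Binding limit: min(1, 1) = 1.

1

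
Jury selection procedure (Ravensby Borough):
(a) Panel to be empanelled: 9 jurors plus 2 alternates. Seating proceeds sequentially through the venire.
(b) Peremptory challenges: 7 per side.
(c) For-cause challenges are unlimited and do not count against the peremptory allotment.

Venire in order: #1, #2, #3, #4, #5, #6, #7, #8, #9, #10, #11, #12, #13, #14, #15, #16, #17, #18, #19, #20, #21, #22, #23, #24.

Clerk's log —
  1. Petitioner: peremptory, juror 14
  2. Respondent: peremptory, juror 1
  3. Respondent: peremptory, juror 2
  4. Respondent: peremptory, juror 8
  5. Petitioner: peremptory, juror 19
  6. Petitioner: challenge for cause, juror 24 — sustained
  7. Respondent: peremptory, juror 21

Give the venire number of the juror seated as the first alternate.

Removed: #1, #2, #8, #14, #19, #21, #24.
Filling seats in venire order through position 10: #3, #4, #5, #6, #7, #9, #10, #11, #12, #13.
So alternate 1 is #13.

13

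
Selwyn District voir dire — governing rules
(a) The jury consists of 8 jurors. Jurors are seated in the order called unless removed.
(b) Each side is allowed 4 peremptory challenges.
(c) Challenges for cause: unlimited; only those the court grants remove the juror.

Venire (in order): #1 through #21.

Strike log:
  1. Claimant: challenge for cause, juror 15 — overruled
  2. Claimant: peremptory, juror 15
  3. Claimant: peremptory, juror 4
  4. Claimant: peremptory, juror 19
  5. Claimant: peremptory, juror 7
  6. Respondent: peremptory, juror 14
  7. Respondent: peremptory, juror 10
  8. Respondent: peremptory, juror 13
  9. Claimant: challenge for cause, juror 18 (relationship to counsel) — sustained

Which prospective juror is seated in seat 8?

11

Removed: #4, #7, #10, #13, #14, #15, #18, #19.
Seating in order: seats 1–8 → #1, #2, #3, #5, #6, #8, #9, #11.
So seat 8 is #11.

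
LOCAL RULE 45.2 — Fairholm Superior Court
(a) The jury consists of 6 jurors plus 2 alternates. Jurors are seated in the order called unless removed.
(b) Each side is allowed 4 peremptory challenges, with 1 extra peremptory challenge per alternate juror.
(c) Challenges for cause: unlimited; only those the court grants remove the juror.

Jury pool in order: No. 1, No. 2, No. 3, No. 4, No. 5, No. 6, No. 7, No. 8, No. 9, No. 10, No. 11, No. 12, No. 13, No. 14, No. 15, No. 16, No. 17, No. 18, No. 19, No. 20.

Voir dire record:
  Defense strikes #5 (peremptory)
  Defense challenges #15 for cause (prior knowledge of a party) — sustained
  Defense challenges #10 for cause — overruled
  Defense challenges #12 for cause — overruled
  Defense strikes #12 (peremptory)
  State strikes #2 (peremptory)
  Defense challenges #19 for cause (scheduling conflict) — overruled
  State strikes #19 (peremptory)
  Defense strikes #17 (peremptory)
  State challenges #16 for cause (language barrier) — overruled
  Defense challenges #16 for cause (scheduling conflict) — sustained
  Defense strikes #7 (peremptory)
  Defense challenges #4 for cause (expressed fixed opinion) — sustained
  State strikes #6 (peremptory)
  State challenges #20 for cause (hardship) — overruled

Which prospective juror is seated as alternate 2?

Removed: #2, #4, #5, #6, #7, #12, #15, #16, #17, #19. (#10, #20 stay — for-cause denied.)
Seating in order: seats 1–6 → #1, #3, #8, #9, #10, #11; alternates → #13, #14.
So alternate 2 is #14.

14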